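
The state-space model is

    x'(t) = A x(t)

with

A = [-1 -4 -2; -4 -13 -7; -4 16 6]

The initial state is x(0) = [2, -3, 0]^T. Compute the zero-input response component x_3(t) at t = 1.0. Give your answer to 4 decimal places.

det(sI - A) = s^3 - (tr A)s^2 + (M11 + M22 + M33)s - det A, where Mii is the 2×2 principal minor of A obtained by deleting row i and column i.
tr A = (-1) + (-13) + 6 = -8; M11 = (-13)·6 - (-7)·16 = -78 - (-112) = 34; M22 = (-1)·6 - (-2)·(-4) = -6 - 8 = -14; M33 = (-1)·(-13) - (-4)·(-4) = 13 - 16 = -3; sum of minors = 17.
det A = (-1)·((-13)·6 - (-7)·16) - (-4)·((-4)·6 - (-7)·(-4)) + (-2)·((-4)·16 - (-13)·(-4)) = (-1)·34 - (-4)·(-52) + (-2)·(-116) = -10.
So p(s) = det(sI - A) = s^3 + 8s^2 + 17s + 10.
Rational-root test: any integer root divides 10. Testing small divisors, s = -1 works: p(-1) = -1 + 8 + (-17) + 10 = 0, so (s + 1) is a factor.
Dividing, p(s) = (s + 1)(s^2 + 7s + 10).
Factor s^2 + 7s + 10: two numbers with sum -7 and product 10 are -2 and -5, so s^2 + 7s + 10 = (s + 2)(s + 5).
Hence p(s) = (s + 1) (s + 2) (s + 5), with roots -5, -2, -1.
The eigenvalues -5, -2, -1 are distinct and real, so A is diagonalisable and x(t) = e^{At} x(0) = V diag(e^{λ_i t}) V^{-1} x(0), where the columns of V are the eigenvectors.
λ = -5: A - (-5)I = [[4, -4, -2], [-4, -8, -7], [-4, 16, 11]]. v must be orthogonal to every row; (row 1) × (row 2) = [12, 36, -48], so take v_1 = [1, 3, -4]^T.
λ = -2: A - (-2)I = [[1, -4, -2], [-4, -11, -7], [-4, 16, 8]]. v must be orthogonal to every row; (row 1) × (row 2) = [6, 15, -27], so take v_2 = [-2, -5, 9]^T.
λ = -1: A - (-1)I = [[0, -4, -2], [-4, -12, -7], [-4, 16, 7]]. v must be orthogonal to every row; (row 1) × (row 2) = [4, 8, -16], so take v_3 = [-1, -2, 4]^T.
V = [v_1 v_2 v_3] = [[1, -2, -1], [3, -5, -2], [-4, 9, 4]] has det V = -1, so V^{-1} = adj(V)/det V = [[2, 1, 1], [4, 0, 1], [-7, 1, -1]].
Modal coordinates z(0) = V^{-1} x(0): 2·2 + 1·(-3) + 1·0 = 1; 4·2 + 0·(-3) + 1·0 = 8; (-7)·2 + 1·(-3) + (-1)·0 = -17; so z(0) = [1, 8, -17]^T.
x_3(t) = Σ_i (v_i)_3 · z_i(0) · e^{λ_i t} (row 3 of V times the modal terms).
x_3(1.0) = (-4)·1·e^{-5·1.0} + 9·8·e^{-2·1.0} + 4·(-17)·e^{-1·1.0} = (-4)·0.006738 + 72·0.135335 + (-68)·0.367879 = -15.2986.

-15.2986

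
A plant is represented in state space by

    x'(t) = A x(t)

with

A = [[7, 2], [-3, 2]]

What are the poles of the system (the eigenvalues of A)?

det(sI - A) = s^2 - (tr A)s + det A, with tr A = 7 + 2 = 9 and det A = 7·2 - 2·(-3) = 14 - (-6) = 20.
So p(s) = det(sI - A) = s^2 - 9s + 20.
Factor s^2 - 9s + 20: two numbers with sum 9 and product 20 are 5 and 4, so s^2 - 9s + 20 = (s - 5)(s - 4).
Hence p(s) = (s - 5) (s - 4), with roots 4, 5.
At least one eigenvalue has non-negative real part, so the system is not asymptotically stable.

4, 5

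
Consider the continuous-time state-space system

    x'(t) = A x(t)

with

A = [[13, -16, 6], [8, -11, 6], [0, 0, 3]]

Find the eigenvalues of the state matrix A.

det(sI - A) = s^3 - (tr A)s^2 + (M11 + M22 + M33)s - det A, where Mii is the 2×2 principal minor of A obtained by deleting row i and column i.
tr A = 13 + (-11) + 3 = 5; M11 = (-11)·3 - 6·0 = -33 - 0 = -33; M22 = 13·3 - 6·0 = 39 - 0 = 39; M33 = 13·(-11) - (-16)·8 = -143 - (-128) = -15; sum of minors = -9.
det A = 13·((-11)·3 - 6·0) - (-16)·(8·3 - 6·0) + 6·(8·0 - (-11)·0) = 13·(-33) - (-16)·24 + 6·0 = -45.
So p(s) = det(sI - A) = s^3 - 5s^2 - 9s + 45.
Rational-root test: any integer root divides 45. Testing small divisors, s = -3 works: p(-3) = -27 + (-45) + 27 + 45 = 0, so (s + 3) is a factor.
Dividing, p(s) = (s + 3)(s^2 - 8s + 15).
Factor s^2 - 8s + 15: two numbers with sum 8 and product 15 are 5 and 3, so s^2 - 8s + 15 = (s - 5)(s - 3).
Hence p(s) = (s - 5) (s - 3) (s + 3), with roots -3, 3, 5.
At least one eigenvalue has non-negative real part, so the system is not asymptotically stable.

-3, 3, 5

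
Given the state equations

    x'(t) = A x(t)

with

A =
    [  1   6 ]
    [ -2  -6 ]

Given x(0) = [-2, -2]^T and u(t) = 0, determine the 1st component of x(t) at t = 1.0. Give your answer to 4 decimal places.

det(sI - A) = s^2 - (tr A)s + det A, with tr A = 1 + (-6) = -5 and det A = 1·(-6) - 6·(-2) = -6 - (-12) = 6.
So p(s) = det(sI - A) = s^2 + 5s + 6.
Factor s^2 + 5s + 6: two numbers with sum -5 and product 6 are -2 and -3, so s^2 + 5s + 6 = (s + 2)(s + 3).
Hence p(s) = (s + 2) (s + 3), with roots -3, -2.
The eigenvalues -3, -2 are distinct and real, so A is diagonalisable and x(t) = e^{At} x(0) = V diag(e^{λ_i t}) V^{-1} x(0), where the columns of V are the eigenvectors.
λ = -3: A - (-3)I = [[4, 6], [-2, -3]]. Row 1 gives 4·v1 + 6·v2 = 0, so take v_1 = [-3, 2]^T.
λ = -2: A - (-2)I = [[3, 6], [-2, -4]]. Row 1 gives 3·v1 + 6·v2 = 0, so take v_2 = [-2, 1]^T.
V = [v_1 v_2] = [[-3, -2], [2, 1]] has det V = 1, so V^{-1} = adj(V)/det V = [[1, 2], [-2, -3]].
Modal coordinates z(0) = V^{-1} x(0): 1·(-2) + 2·(-2) = -6; (-2)·(-2) + (-3)·(-2) = 10; so z(0) = [-6, 10]^T.
x_1(t) = Σ_i (v_i)_1 · z_i(0) · e^{λ_i t} (row 1 of V times the modal terms).
x_1(1.0) = (-3)·(-6)·e^{-3·1.0} + (-2)·10·e^{-2·1.0} = 18·0.049787 + (-20)·0.135335 = -1.8105.

-1.8105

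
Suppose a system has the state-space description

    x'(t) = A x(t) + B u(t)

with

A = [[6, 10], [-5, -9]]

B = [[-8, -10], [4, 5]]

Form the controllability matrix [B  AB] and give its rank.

AB = [[-8, -10], [4, 5]]
Controllability matrix C = [B  AB] = [[-8, -10, -8, -10], [4, 5, 4, 5]]
Every column of C is a scalar multiple of column 1 = [-8, 4] (multipliers 1, 5/4, 1, 5/4), so the columns span a one-dimensional space.
C ≠ 0, hence rank(C) = 1.
rank(C) = 1 < n = 2, so the pair (A, B) is not completely controllable.

1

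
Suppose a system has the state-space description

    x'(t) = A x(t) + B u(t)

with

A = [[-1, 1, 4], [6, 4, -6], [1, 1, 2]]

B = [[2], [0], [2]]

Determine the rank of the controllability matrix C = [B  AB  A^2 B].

1

AB = [[6], [0], [6]]
A^2B = [[18], [0], [18]]
Controllability matrix C = [B  AB  A^2B] = [[2, 6, 18], [0, 0, 0], [2, 6, 18]]
Every column of C is a scalar multiple of column 1 = [2, 0, 2] (multipliers 1, 3, 9), so the columns span a one-dimensional space.
C ≠ 0, hence rank(C) = 1.
rank(C) = 1 < n = 3, so the pair (A, B) is not completely controllable.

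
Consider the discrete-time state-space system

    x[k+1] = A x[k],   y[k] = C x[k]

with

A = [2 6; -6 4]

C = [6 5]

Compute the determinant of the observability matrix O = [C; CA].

426

CA = [[-18, 56]]
Observability matrix O = [C; CA] = [[6, 5], [-18, 56]]
det(O) = 6·56 - 5·(-18) = 336 - (-90) = 426
Since det(O) ≠ 0, rank(O) = 2 and the system is completely observable.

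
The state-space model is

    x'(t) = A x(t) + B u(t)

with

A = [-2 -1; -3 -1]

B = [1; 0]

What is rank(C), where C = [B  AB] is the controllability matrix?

AB = [[-2], [-3]]
Controllability matrix C = [B  AB] = [[1, -2], [0, -3]]
det(C) = 1·(-3) - (-2)·0 = -3 - 0 = -3 ≠ 0, so rank(C) = 2.
rank(C) = 2 = n, so the pair (A, B) is completely controllable.

2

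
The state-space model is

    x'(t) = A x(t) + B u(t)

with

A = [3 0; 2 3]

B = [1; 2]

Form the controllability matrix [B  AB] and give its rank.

2

AB = [[3], [8]]
Controllability matrix C = [B  AB] = [[1, 3], [2, 8]]
det(C) = 1·8 - 3·2 = 8 - 6 = 2 ≠ 0, so rank(C) = 2.
rank(C) = 2 = n, so the pair (A, B) is completely controllable.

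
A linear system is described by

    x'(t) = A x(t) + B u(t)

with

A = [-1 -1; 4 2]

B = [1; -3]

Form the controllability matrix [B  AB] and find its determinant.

AB = [[2], [-2]]
Controllability matrix C = [B  AB] = [[1, 2], [-3, -2]]
det(C) = 1·(-2) - 2·(-3) = -2 - (-6) = 4
Since det(C) ≠ 0, rank(C) = 2 and the system is completely controllable.

4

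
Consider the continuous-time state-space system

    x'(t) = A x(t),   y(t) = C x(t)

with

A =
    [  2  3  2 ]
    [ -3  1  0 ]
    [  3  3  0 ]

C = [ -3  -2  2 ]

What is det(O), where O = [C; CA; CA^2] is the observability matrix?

552

CA = [[6, -5, -6]]
CA^2 = [[9, -5, 12]]
Observability matrix O = [C; CA; CA^2] = [[-3, -2, 2], [6, -5, -6], [9, -5, 12]]
Expanding along the first row, det(O) = (-3)·((-5)·12 - (-6)·(-5)) - (-2)·(6·12 - (-6)·9) + 2·(6·(-5) - (-5)·9) = (-3)·(-90) - (-2)·126 + 2·15 = 552
Since det(O) ≠ 0, rank(O) = 3 and the system is completely observable.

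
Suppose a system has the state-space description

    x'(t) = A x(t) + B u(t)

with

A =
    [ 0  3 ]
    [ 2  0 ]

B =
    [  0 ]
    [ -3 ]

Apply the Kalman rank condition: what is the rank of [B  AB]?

2

AB = [[-9], [0]]
Controllability matrix C = [B  AB] = [[0, -9], [-3, 0]]
det(C) = 0·0 - (-9)·(-3) = 0 - 27 = -27 ≠ 0, so rank(C) = 2.
rank(C) = 2 = n, so the pair (A, B) is completely controllable.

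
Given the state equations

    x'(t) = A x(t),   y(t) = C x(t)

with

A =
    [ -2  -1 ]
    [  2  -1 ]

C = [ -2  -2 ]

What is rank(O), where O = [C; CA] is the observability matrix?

CA = [[0, 4]]
Observability matrix O = [C; CA] = [[-2, -2], [0, 4]]
det(O) = (-2)·4 - (-2)·0 = -8 - 0 = -8 ≠ 0, so rank(O) = 2.
rank(O) = 2 = n, so the pair (A, C) is completely observable.

2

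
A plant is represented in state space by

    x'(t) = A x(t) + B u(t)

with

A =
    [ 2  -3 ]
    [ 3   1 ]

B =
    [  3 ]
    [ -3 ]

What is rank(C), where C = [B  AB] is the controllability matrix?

2

AB = [[15], [6]]
Controllability matrix C = [B  AB] = [[3, 15], [-3, 6]]
det(C) = 3·6 - 15·(-3) = 18 - (-45) = 63 ≠ 0, so rank(C) = 2.
rank(C) = 2 = n, so the pair (A, B) is completely controllable.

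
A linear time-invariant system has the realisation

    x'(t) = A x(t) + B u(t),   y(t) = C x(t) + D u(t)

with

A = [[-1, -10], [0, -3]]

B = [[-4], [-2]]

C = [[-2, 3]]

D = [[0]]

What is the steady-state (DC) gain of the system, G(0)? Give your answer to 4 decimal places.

G(0) = C(-A)^{-1}B + D = -C A^{-1} B + D.
det A = 3, so A^{-1} = (1/3)·adj(A) = [[-1, 10/3], [0, -1/3]]
A^{-1} B = [-8/3, 2/3]^T
C A^{-1} B = 22/3
G(0) = D - C A^{-1} B = 0 - (22/3) = -22/3 ≈ -7.3333

-7.3333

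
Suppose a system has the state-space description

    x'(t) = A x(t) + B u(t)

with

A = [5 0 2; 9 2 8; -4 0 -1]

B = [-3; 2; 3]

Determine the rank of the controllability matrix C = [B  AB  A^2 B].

AB = [[-9], [1], [9]]
A^2B = [[-27], [-7], [27]]
Controllability matrix C = [B  AB  A^2B] = [[-3, -9, -27], [2, 1, -7], [3, 9, 27]]
The rows r1, r2, r3 of C are linearly dependent: r1 + r3 = 0 (check each entry), so rank(C) ≤ 2.
The 2×2 minor from rows 1, 2, columns 1, 2 is (-3)·1 - (-9)·2 = -3 - (-18) = 15 ≠ 0, so rank(C) = 2.
rank(C) = 2 < n = 3, so the pair (A, B) is not completely controllable.

2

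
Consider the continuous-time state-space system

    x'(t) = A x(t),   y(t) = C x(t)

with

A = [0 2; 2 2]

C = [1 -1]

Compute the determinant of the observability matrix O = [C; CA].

-2

CA = [[-2, 0]]
Observability matrix O = [C; CA] = [[1, -1], [-2, 0]]
det(O) = 1·0 - (-1)·(-2) = 0 - 2 = -2
Since det(O) ≠ 0, rank(O) = 2 and the system is completely observable.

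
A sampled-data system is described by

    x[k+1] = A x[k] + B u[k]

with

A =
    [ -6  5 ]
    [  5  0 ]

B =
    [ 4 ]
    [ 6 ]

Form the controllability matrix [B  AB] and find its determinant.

AB = [[6], [20]]
Controllability matrix C = [B  AB] = [[4, 6], [6, 20]]
det(C) = 4·20 - 6·6 = 80 - 36 = 44
Since det(C) ≠ 0, rank(C) = 2 and the system is completely controllable.

44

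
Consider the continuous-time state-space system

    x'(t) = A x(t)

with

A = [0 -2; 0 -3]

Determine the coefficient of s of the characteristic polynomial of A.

3

For a 2×2 matrix, det(sI - A) = s^2 - (tr A)s + det A.
tr A = -3, det A = 0.
So p(s) = s^2 + 3s.
The coefficient of s is 3.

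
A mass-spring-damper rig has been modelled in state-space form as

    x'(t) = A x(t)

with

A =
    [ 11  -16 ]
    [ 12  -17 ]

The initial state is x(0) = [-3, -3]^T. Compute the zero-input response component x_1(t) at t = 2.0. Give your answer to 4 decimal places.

det(sI - A) = s^2 - (tr A)s + det A, with tr A = 11 + (-17) = -6 and det A = 11·(-17) - (-16)·12 = -187 - (-192) = 5.
So p(s) = det(sI - A) = s^2 + 6s + 5.
Factor s^2 + 6s + 5: two numbers with sum -6 and product 5 are -1 and -5, so s^2 + 6s + 5 = (s + 1)(s + 5).
Hence p(s) = (s + 1) (s + 5), with roots -5, -1.
The eigenvalues -5, -1 are distinct and real, so A is diagonalisable and x(t) = e^{At} x(0) = V diag(e^{λ_i t}) V^{-1} x(0), where the columns of V are the eigenvectors.
λ = -5: A - (-5)I = [[16, -16], [12, -12]]. Row 1 gives 16·v1 + (-16)·v2 = 0, so take v_1 = [1, 1]^T.
λ = -1: A - (-1)I = [[12, -16], [12, -16]]. Row 1 gives 12·v1 + (-16)·v2 = 0, so take v_2 = [4, 3]^T.
V = [v_1 v_2] = [[1, 4], [1, 3]] has det V = -1, so V^{-1} = adj(V)/det V = [[-3, 4], [1, -1]].
Modal coordinates z(0) = V^{-1} x(0): (-3)·(-3) + 4·(-3) = -3; 1·(-3) + (-1)·(-3) = 0; so z(0) = [-3, 0]^T.
x_1(t) = Σ_i (v_i)_1 · z_i(0) · e^{λ_i t} (row 1 of V times the modal terms).
x_1(2.0) = 1·(-3)·e^{-5·2.0} + 4·0·e^{-1·2.0} = (-3)·0.000045 + 0·0.135335 = -0.0001.

-0.0001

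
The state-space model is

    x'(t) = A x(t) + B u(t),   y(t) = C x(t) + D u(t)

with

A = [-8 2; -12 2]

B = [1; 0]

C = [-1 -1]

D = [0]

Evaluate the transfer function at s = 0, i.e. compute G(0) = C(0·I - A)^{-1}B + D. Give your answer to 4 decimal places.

G(0) = C(-A)^{-1}B + D = -C A^{-1} B + D.
det A = 8, so A^{-1} = (1/8)·adj(A) = [[1/4, -1/4], [3/2, -1]]
A^{-1} B = [1/4, 3/2]^T
C A^{-1} B = -7/4
G(0) = D - C A^{-1} B = 0 - (-7/4) = 7/4 ≈ 1.7500

1.7500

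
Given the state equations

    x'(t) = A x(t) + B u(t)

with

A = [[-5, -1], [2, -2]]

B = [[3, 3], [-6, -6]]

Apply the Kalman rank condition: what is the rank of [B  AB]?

1

AB = [[-9, -9], [18, 18]]
Controllability matrix C = [B  AB] = [[3, 3, -9, -9], [-6, -6, 18, 18]]
Every column of C is a scalar multiple of column 1 = [3, -6] (multipliers 1, 1, -3, -3), so the columns span a one-dimensional space.
C ≠ 0, hence rank(C) = 1.
rank(C) = 1 < n = 2, so the pair (A, B) is not completely controllable.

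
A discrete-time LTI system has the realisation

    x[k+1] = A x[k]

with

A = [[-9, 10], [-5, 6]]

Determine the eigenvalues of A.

det(zI - A) = z^2 - (tr A)z + det A, with tr A = (-9) + 6 = -3 and det A = (-9)·6 - 10·(-5) = -54 - (-50) = -4.
So p(z) = det(zI - A) = z^2 + 3z - 4.
Factor z^2 + 3z - 4: two numbers with sum -3 and product -4 are 1 and -4, so z^2 + 3z - 4 = (z - 1)(z + 4).
Hence p(z) = (z - 1) (z + 4), with roots -4, 1.

-4, 1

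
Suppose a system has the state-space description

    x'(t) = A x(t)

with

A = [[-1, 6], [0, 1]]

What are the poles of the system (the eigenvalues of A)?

-1, 1

det(sI - A) = s^2 - (tr A)s + det A, with tr A = (-1) + 1 = 0 and det A = (-1)·1 - 6·0 = -1 - 0 = -1.
So p(s) = det(sI - A) = s^2 - 1.
Factor s^2 - 1: two numbers with sum 0 and product -1 are 1 and -1, so s^2 - 1 = (s - 1)(s + 1).
Hence p(s) = (s - 1) (s + 1), with roots -1, 1.
At least one eigenvalue has non-negative real part, so the system is not asymptotically stable.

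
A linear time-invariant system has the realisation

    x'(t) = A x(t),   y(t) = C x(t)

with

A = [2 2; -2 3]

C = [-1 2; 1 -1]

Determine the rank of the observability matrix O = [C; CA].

CA = [[-6, 4], [4, -1]]
Observability matrix O = [C; CA] = [[-1, 2], [1, -1], [-6, 4], [4, -1]]
Take the 2×2 submatrix of O formed by rows 1, 2: [[-1, 2], [1, -1]]. Its determinant is (-1)·(-1) - 2·1 = 1 - 2 = -1 ≠ 0.
So rank(O) ≥ 2; since O has 2 columns, rank(O) = 2.
rank(O) = 2 = n, so the pair (A, C) is completely observable.

2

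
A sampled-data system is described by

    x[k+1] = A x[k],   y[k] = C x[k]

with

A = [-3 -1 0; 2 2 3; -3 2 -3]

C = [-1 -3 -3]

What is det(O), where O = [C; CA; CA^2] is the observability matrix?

867

CA = [[6, -11, 0]]
CA^2 = [[-40, -28, -33]]
Observability matrix O = [C; CA; CA^2] = [[-1, -3, -3], [6, -11, 0], [-40, -28, -33]]
Expanding along the first row, det(O) = (-1)·((-11)·(-33) - 0·(-28)) - (-3)·(6·(-33) - 0·(-40)) + (-3)·(6·(-28) - (-11)·(-40)) = (-1)·363 - (-3)·(-198) + (-3)·(-608) = 867
Since det(O) ≠ 0, rank(O) = 3 and the system is completely observable.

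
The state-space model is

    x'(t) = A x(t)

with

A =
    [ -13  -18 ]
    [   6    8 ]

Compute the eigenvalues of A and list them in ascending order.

det(sI - A) = s^2 - (tr A)s + det A, with tr A = (-13) + 8 = -5 and det A = (-13)·8 - (-18)·6 = -104 - (-108) = 4.
So p(s) = det(sI - A) = s^2 + 5s + 4.
Factor s^2 + 5s + 4: two numbers with sum -5 and product 4 are -1 and -4, so s^2 + 5s + 4 = (s + 1)(s + 4).
Hence p(s) = (s + 1) (s + 4), with roots -4, -1.
All eigenvalues have negative real part, so the system is asymptotically stable.

-4, -1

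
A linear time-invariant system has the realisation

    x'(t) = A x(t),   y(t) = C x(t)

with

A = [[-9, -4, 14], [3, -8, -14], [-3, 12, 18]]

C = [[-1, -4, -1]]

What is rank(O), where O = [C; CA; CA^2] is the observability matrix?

CA = [[0, 24, 24]]
CA^2 = [[0, 96, 96]]
Observability matrix O = [C; CA; CA^2] = [[-1, -4, -1], [0, 24, 24], [0, 96, 96]]
The columns c1, c2, c3 of O are linearly dependent: 3·c1 - c2 + c3 = 0 (check each entry), so rank(O) ≤ 2.
The 2×2 minor from rows 1, 2, columns 1, 2 is (-1)·24 - (-4)·0 = -24 - 0 = -24 ≠ 0, so rank(O) = 2.
rank(O) = 2 < n = 3, so the pair (A, C) is not completely observable.

2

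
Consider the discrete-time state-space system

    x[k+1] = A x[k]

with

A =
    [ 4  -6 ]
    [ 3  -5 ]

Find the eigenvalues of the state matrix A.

det(zI - A) = z^2 - (tr A)z + det A, with tr A = 4 + (-5) = -1 and det A = 4·(-5) - (-6)·3 = -20 - (-18) = -2.
So p(z) = det(zI - A) = z^2 + z - 2.
Factor z^2 + z - 2: two numbers with sum -1 and product -2 are 1 and -2, so z^2 + z - 2 = (z - 1)(z + 2).
Hence p(z) = (z - 1) (z + 2), with roots -2, 1.

-2, 1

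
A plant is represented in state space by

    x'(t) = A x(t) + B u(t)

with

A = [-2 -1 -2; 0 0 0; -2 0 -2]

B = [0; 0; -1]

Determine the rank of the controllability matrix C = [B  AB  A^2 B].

AB = [[2], [0], [2]]
A^2B = [[-8], [0], [-8]]
Controllability matrix C = [B  AB  A^2B] = [[0, 2, -8], [0, 0, 0], [-1, 2, -8]]
Row 2 of C is identically zero, so rank(C) ≤ 2.
The 2×2 minor from rows 1, 3, columns 1, 2 is 0·2 - 2·(-1) = 0 - (-2) = 2 ≠ 0, so rank(C) = 2.
rank(C) = 2 < n = 3, so the pair (A, B) is not completely controllable.

2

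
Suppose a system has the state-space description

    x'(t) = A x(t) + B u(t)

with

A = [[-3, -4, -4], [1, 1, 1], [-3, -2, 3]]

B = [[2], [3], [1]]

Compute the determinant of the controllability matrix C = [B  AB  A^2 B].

-368

AB = [[-22], [6], [-9]]
A^2B = [[78], [-25], [27]]
Controllability matrix C = [B  AB  A^2B] = [[2, -22, 78], [3, 6, -25], [1, -9, 27]]
Expanding along the first row, det(C) = 2·(6·27 - (-25)·(-9)) - (-22)·(3·27 - (-25)·1) + 78·(3·(-9) - 6·1) = 2·(-63) - (-22)·106 + 78·(-33) = -368
Since det(C) ≠ 0, rank(C) = 3 and the system is completely controllable.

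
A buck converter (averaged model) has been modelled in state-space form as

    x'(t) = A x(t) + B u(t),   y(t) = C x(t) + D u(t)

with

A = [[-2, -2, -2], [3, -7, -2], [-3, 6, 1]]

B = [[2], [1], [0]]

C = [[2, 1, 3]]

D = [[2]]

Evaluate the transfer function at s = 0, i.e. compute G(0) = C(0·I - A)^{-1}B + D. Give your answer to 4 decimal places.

5.4000

G(0) = C(-A)^{-1}B + D = -C A^{-1} B + D.
det A = -10, so A^{-1} = (1/-10)·adj(A) = [[-1/2, 1, 1], [-3/10, 4/5, 1], [3/10, -9/5, -2]]
A^{-1} B = [0, 1/5, -6/5]^T
C A^{-1} B = -17/5
G(0) = D - C A^{-1} B = 2 - (-17/5) = 27/5 ≈ 5.4000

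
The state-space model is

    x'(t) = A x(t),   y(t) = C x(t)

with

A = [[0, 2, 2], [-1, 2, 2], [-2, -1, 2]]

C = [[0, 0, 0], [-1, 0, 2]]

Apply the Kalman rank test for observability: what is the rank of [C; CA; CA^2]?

3

CA = [[0, 0, 0], [-4, -4, 2]]
CA^2 = [[0, 0, 0], [0, -18, -12]]
Observability matrix O = [C; CA; CA^2] = [[0, 0, 0], [-1, 0, 2], [0, 0, 0], [-4, -4, 2], [0, 0, 0], [0, -18, -12]]
Take the 3×3 submatrix of O formed by rows 2, 4, 6: [[-1, 0, 2], [-4, -4, 2], [0, -18, -12]]. Its determinant is (-1)·((-4)·(-12) - 2·(-18)) - 0·((-4)·(-12) - 2·0) + 2·((-4)·(-18) - (-4)·0) = (-1)·84 - 0·48 + 2·72 = 60 ≠ 0.
So rank(O) ≥ 3; since O has 3 columns, rank(O) = 3.
rank(O) = 3 = n, so the pair (A, C) is completely observable.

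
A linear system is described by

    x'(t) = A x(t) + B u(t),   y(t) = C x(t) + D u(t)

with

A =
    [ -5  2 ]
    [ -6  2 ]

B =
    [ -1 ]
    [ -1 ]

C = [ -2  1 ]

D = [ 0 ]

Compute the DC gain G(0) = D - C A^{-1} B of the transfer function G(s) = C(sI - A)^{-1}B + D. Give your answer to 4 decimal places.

0.5000

G(0) = C(-A)^{-1}B + D = -C A^{-1} B + D.
det A = 2, so A^{-1} = (1/2)·adj(A) = [[1, -1], [3, -5/2]]
A^{-1} B = [0, -1/2]^T
C A^{-1} B = -1/2
G(0) = D - C A^{-1} B = 0 - (-1/2) = 1/2 ≈ 0.5000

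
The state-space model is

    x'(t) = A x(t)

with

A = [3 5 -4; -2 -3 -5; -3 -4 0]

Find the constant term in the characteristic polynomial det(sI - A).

Expand det(sI - A) for the 3×3 matrix.
p(s) = s^3 - 31s - 19.
(Check: constant term = det(-A) = (-1)^3 det A = -19; coefficient of s^2 = -tr A = 0.)
The constant term is -19.

-19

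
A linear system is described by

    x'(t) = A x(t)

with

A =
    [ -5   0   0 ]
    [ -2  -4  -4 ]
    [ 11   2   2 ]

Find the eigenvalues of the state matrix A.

-5, -2, 0

det(sI - A) = s^3 - (tr A)s^2 + (M11 + M22 + M33)s - det A, where Mii is the 2×2 principal minor of A obtained by deleting row i and column i.
tr A = (-5) + (-4) + 2 = -7; M11 = (-4)·2 - (-4)·2 = -8 - (-8) = 0; M22 = (-5)·2 - 0·11 = -10 - 0 = -10; M33 = (-5)·(-4) - 0·(-2) = 20 - 0 = 20; sum of minors = 10.
det A = (-5)·((-4)·2 - (-4)·2) - 0·((-2)·2 - (-4)·11) + 0·((-2)·2 - (-4)·11) = (-5)·0 - 0·40 + 0·40 = 0.
So p(s) = det(sI - A) = s^3 + 7s^2 + 10s.
The constant term is 0, so p(s) = s(s^2 + 7s + 10).
Factor s^2 + 7s + 10: two numbers with sum -7 and product 10 are -2 and -5, so s^2 + 7s + 10 = (s + 2)(s + 5).
Hence p(s) = s (s + 2) (s + 5), with roots -5, -2, 0.
At least one eigenvalue has non-negative real part, so the system is not asymptotically stable.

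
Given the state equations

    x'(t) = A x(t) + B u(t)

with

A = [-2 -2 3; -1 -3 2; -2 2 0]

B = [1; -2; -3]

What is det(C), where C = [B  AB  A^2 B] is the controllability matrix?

AB = [[-7], [-1], [-6]]
A^2B = [[-2], [-2], [12]]
Controllability matrix C = [B  AB  A^2B] = [[1, -7, -2], [-2, -1, -2], [-3, -6, 12]]
Expanding along the first row, det(C) = 1·((-1)·12 - (-2)·(-6)) - (-7)·((-2)·12 - (-2)·(-3)) + (-2)·((-2)·(-6) - (-1)·(-3)) = 1·(-24) - (-7)·(-30) + (-2)·9 = -252
Since det(C) ≠ 0, rank(C) = 3 and the system is completely controllable.

-252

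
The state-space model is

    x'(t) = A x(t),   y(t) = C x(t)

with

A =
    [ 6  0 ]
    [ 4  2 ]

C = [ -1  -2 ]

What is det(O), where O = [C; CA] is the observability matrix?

CA = [[-14, -4]]
Observability matrix O = [C; CA] = [[-1, -2], [-14, -4]]
det(O) = (-1)·(-4) - (-2)·(-14) = 4 - 28 = -24
Since det(O) ≠ 0, rank(O) = 2 and the system is completely observable.

-24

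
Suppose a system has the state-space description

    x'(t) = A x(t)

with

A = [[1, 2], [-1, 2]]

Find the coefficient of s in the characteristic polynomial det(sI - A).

-3

For a 2×2 matrix, det(sI - A) = s^2 - (tr A)s + det A.
tr A = 3, det A = 4.
So p(s) = s^2 - 3s + 4.
The coefficient of s is -3.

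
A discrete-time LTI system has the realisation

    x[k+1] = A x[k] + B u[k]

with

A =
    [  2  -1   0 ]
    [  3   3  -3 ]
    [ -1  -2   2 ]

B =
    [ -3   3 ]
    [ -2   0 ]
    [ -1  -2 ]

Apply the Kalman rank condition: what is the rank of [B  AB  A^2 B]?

3

AB = [[-4, 6], [-12, 15], [5, -7]]
A^2B = [[4, -3], [-63, 84], [38, -50]]
Controllability matrix C = [B  AB  A^2B] = [[-3, 3, -4, 6, 4, -3], [-2, 0, -12, 15, -63, 84], [-1, -2, 5, -7, 38, -50]]
Take the 3×3 submatrix of C formed by columns 1, 2, 3: [[-3, 3, -4], [-2, 0, -12], [-1, -2, 5]]. Its determinant is (-3)·(0·5 - (-12)·(-2)) - 3·((-2)·5 - (-12)·(-1)) + (-4)·((-2)·(-2) - 0·(-1)) = (-3)·(-24) - 3·(-22) + (-4)·4 = 122 ≠ 0.
So rank(C) ≥ 3; since C has 3 rows, rank(C) = 3.
rank(C) = 3 = n, so the pair (A, B) is completely controllable.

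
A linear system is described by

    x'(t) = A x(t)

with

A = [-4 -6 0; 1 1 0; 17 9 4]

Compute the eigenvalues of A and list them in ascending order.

det(sI - A) = s^3 - (tr A)s^2 + (M11 + M22 + M33)s - det A, where Mii is the 2×2 principal minor of A obtained by deleting row i and column i.
tr A = (-4) + 1 + 4 = 1; M11 = 1·4 - 0·9 = 4 - 0 = 4; M22 = (-4)·4 - 0·17 = -16 - 0 = -16; M33 = (-4)·1 - (-6)·1 = -4 - (-6) = 2; sum of minors = -10.
det A = (-4)·(1·4 - 0·9) - (-6)·(1·4 - 0·17) + 0·(1·9 - 1·17) = (-4)·4 - (-6)·4 + 0·(-8) = 8.
So p(s) = det(sI - A) = s^3 - s^2 - 10s - 8.
Rational-root test: any integer root divides -8. Testing small divisors, s = -1 works: p(-1) = -1 + (-1) + 10 + (-8) = 0, so (s + 1) is a factor.
Dividing, p(s) = (s + 1)(s^2 - 2s - 8).
Factor s^2 - 2s - 8: two numbers with sum 2 and product -8 are 4 and -2, so s^2 - 2s - 8 = (s - 4)(s + 2).
Hence p(s) = (s - 4) (s + 1) (s + 2), with roots -2, -1, 4.
At least one eigenvalue has non-negative real part, so the system is not asymptotically stable.

-2, -1, 4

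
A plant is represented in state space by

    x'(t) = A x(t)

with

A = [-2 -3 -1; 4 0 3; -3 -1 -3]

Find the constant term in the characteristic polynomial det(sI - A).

11

Expand det(sI - A) for the 3×3 matrix.
p(s) = s^3 + 5s^2 + 18s + 11.
(Check: constant term = det(-A) = (-1)^3 det A = 11; coefficient of s^2 = -tr A = 5.)
The constant term is 11.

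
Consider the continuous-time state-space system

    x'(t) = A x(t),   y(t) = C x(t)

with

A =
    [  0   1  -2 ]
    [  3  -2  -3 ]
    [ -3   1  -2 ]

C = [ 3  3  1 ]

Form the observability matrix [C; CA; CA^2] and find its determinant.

CA = [[6, -2, -17]]
CA^2 = [[45, -7, 28]]
Observability matrix O = [C; CA; CA^2] = [[3, 3, 1], [6, -2, -17], [45, -7, 28]]
Expanding along the first row, det(O) = 3·((-2)·28 - (-17)·(-7)) - 3·(6·28 - (-17)·45) + 1·(6·(-7) - (-2)·45) = 3·(-175) - 3·933 + 1·48 = -3276
Since det(O) ≠ 0, rank(O) = 3 and the system is completely observable.

-3276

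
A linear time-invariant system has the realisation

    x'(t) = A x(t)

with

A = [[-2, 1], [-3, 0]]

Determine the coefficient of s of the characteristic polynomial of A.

2

For a 2×2 matrix, det(sI - A) = s^2 - (tr A)s + det A.
tr A = -2, det A = 3.
So p(s) = s^2 + 2s + 3.
The coefficient of s is 2.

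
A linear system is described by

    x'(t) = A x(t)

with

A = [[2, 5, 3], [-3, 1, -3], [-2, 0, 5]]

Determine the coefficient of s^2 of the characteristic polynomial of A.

-8

Expand det(sI - A) for the 3×3 matrix.
p(s) = s^3 - 8s^2 + 38s - 121.
(Check: constant term = det(-A) = (-1)^3 det A = -121; coefficient of s^2 = -tr A = -8.)
The coefficient of s^2 is -8.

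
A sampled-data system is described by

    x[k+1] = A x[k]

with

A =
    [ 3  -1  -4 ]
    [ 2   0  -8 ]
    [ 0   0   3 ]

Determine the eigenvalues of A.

det(zI - A) = z^3 - (tr A)z^2 + (M11 + M22 + M33)z - det A, where Mii is the 2×2 principal minor of A obtained by deleting row i and column i.
tr A = 3 + 0 + 3 = 6; M11 = 0·3 - (-8)·0 = 0 - 0 = 0; M22 = 3·3 - (-4)·0 = 9 - 0 = 9; M33 = 3·0 - (-1)·2 = 0 - (-2) = 2; sum of minors = 11.
det A = 3·(0·3 - (-8)·0) - (-1)·(2·3 - (-8)·0) + (-4)·(2·0 - 0·0) = 3·0 - (-1)·6 + (-4)·0 = 6.
So p(z) = det(zI - A) = z^3 - 6z^2 + 11z - 6.
Rational-root test: any integer root divides -6. Testing small divisors, z = 1 works: p(1) = 1 + (-6) + 11 + (-6) = 0, so (z - 1) is a factor.
Dividing, p(z) = (z - 1)(z^2 - 5z + 6).
Factor z^2 - 5z + 6: two numbers with sum 5 and product 6 are 3 and 2, so z^2 - 5z + 6 = (z - 3)(z - 2).
Hence p(z) = (z - 3) (z - 2) (z - 1), with roots 1, 2, 3.

1, 2, 3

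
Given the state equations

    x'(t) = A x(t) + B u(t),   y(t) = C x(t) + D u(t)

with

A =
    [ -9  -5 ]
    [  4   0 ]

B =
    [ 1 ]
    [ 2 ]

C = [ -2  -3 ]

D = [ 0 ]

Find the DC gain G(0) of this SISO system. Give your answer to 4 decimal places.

G(0) = C(-A)^{-1}B + D = -C A^{-1} B + D.
det A = 20, so A^{-1} = (1/20)·adj(A) = [[0, 1/4], [-1/5, -9/20]]
A^{-1} B = [1/2, -11/10]^T
C A^{-1} B = 23/10
G(0) = D - C A^{-1} B = 0 - (23/10) = -23/10 ≈ -2.3000

-2.3000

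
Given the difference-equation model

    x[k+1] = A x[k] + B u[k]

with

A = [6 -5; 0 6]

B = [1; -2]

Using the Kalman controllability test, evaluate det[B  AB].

20

AB = [[16], [-12]]
Controllability matrix C = [B  AB] = [[1, 16], [-2, -12]]
det(C) = 1·(-12) - 16·(-2) = -12 - (-32) = 20
Since det(C) ≠ 0, rank(C) = 2 and the system is completely controllable.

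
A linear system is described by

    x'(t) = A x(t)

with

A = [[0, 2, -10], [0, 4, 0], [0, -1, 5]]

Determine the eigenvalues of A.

det(sI - A) = s^3 - (tr A)s^2 + (M11 + M22 + M33)s - det A, where Mii is the 2×2 principal minor of A obtained by deleting row i and column i.
tr A = 0 + 4 + 5 = 9; M11 = 4·5 - 0·(-1) = 20 - 0 = 20; M22 = 0·5 - (-10)·0 = 0 - 0 = 0; M33 = 0·4 - 2·0 = 0 - 0 = 0; sum of minors = 20.
det A = 0·(4·5 - 0·(-1)) - 2·(0·5 - 0·0) + (-10)·(0·(-1) - 4·0) = 0·20 - 2·0 + (-10)·0 = 0.
So p(s) = det(sI - A) = s^3 - 9s^2 + 20s.
The constant term is 0, so p(s) = s(s^2 - 9s + 20).
Factor s^2 - 9s + 20: two numbers with sum 9 and product 20 are 5 and 4, so s^2 - 9s + 20 = (s - 5)(s - 4).
Hence p(s) = s (s - 5) (s - 4), with roots 0, 4, 5.
At least one eigenvalue has non-negative real part, so the system is not asymptotically stable.

0, 4, 5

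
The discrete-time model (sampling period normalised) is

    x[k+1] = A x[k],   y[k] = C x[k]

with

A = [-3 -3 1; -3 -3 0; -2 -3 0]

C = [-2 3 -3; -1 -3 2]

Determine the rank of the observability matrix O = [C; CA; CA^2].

CA = [[3, 6, -2], [8, 6, -1]]
CA^2 = [[-23, -21, 3], [-40, -39, 8]]
Observability matrix O = [C; CA; CA^2] = [[-2, 3, -3], [-1, -3, 2], [3, 6, -2], [8, 6, -1], [-23, -21, 3], [-40, -39, 8]]
Take the 3×3 submatrix of O formed by rows 1, 2, 3: [[-2, 3, -3], [-1, -3, 2], [3, 6, -2]]. Its determinant is (-2)·((-3)·(-2) - 2·6) - 3·((-1)·(-2) - 2·3) + (-3)·((-1)·6 - (-3)·3) = (-2)·(-6) - 3·(-4) + (-3)·3 = 15 ≠ 0.
So rank(O) ≥ 3; since O has 3 columns, rank(O) = 3.
rank(O) = 3 = n, so the pair (A, C) is completely observable.

3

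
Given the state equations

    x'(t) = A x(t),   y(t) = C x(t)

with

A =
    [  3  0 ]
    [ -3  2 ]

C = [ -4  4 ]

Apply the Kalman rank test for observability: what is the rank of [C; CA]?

CA = [[-24, 8]]
Observability matrix O = [C; CA] = [[-4, 4], [-24, 8]]
det(O) = (-4)·8 - 4·(-24) = -32 - (-96) = 64 ≠ 0, so rank(O) = 2.
rank(O) = 2 = n, so the pair (A, C) is completely observable.

2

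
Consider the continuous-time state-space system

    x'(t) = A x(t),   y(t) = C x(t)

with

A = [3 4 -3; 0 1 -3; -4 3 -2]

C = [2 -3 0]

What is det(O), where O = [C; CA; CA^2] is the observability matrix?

CA = [[6, 5, 3]]
CA^2 = [[6, 38, -39]]
Observability matrix O = [C; CA; CA^2] = [[2, -3, 0], [6, 5, 3], [6, 38, -39]]
Expanding along the first row, det(O) = 2·(5·(-39) - 3·38) - (-3)·(6·(-39) - 3·6) + 0·(6·38 - 5·6) = 2·(-309) - (-3)·(-252) + 0·198 = -1374
Since det(O) ≠ 0, rank(O) = 3 and the system is completely observable.

-1374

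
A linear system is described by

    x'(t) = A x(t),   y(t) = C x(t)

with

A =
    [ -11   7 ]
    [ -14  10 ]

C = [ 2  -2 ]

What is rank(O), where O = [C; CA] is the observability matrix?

CA = [[6, -6]]
Observability matrix O = [C; CA] = [[2, -2], [6, -6]]
Every row of O is a scalar multiple of row 1 = [2, -2] (multipliers 1, 3), so the rows span a one-dimensional space.
O ≠ 0, hence rank(O) = 1.
rank(O) = 1 < n = 2, so the pair (A, C) is not completely observable.

1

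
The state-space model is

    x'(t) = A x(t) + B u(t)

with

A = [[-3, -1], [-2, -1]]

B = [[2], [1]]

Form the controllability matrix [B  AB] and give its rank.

AB = [[-7], [-5]]
Controllability matrix C = [B  AB] = [[2, -7], [1, -5]]
det(C) = 2·(-5) - (-7)·1 = -10 - (-7) = -3 ≠ 0, so rank(C) = 2.
rank(C) = 2 = n, so the pair (A, B) is completely controllable.

2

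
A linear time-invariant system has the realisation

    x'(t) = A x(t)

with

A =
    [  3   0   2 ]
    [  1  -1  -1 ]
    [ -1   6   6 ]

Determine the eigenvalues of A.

1, 2, 5

det(sI - A) = s^3 - (tr A)s^2 + (M11 + M22 + M33)s - det A, where Mii is the 2×2 principal minor of A obtained by deleting row i and column i.
tr A = 3 + (-1) + 6 = 8; M11 = (-1)·6 - (-1)·6 = -6 - (-6) = 0; M22 = 3·6 - 2·(-1) = 18 - (-2) = 20; M33 = 3·(-1) - 0·1 = -3 - 0 = -3; sum of minors = 17.
det A = 3·((-1)·6 - (-1)·6) - 0·(1·6 - (-1)·(-1)) + 2·(1·6 - (-1)·(-1)) = 3·0 - 0·5 + 2·5 = 10.
So p(s) = det(sI - A) = s^3 - 8s^2 + 17s - 10.
Rational-root test: any integer root divides -10. Testing small divisors, s = 1 works: p(1) = 1 + (-8) + 17 + (-10) = 0, so (s - 1) is a factor.
Dividing, p(s) = (s - 1)(s^2 - 7s + 10).
Factor s^2 - 7s + 10: two numbers with sum 7 and product 10 are 5 and 2, so s^2 - 7s + 10 = (s - 5)(s - 2).
Hence p(s) = (s - 5) (s - 2) (s - 1), with roots 1, 2, 5.
At least one eigenvalue has non-negative real part, so the system is not asymptotically stable.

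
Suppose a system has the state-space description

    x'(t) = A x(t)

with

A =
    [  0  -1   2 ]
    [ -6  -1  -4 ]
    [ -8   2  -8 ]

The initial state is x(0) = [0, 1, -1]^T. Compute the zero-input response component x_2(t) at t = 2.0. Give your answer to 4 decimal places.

0.0701

det(sI - A) = s^3 - (tr A)s^2 + (M11 + M22 + M33)s - det A, where Mii is the 2×2 principal minor of A obtained by deleting row i and column i.
tr A = 0 + (-1) + (-8) = -9; M11 = (-1)·(-8) - (-4)·2 = 8 - (-8) = 16; M22 = 0·(-8) - 2·(-8) = 0 - (-16) = 16; M33 = 0·(-1) - (-1)·(-6) = 0 - 6 = -6; sum of minors = 26.
det A = 0·((-1)·(-8) - (-4)·2) - (-1)·((-6)·(-8) - (-4)·(-8)) + 2·((-6)·2 - (-1)·(-8)) = 0·16 - (-1)·16 + 2·(-20) = -24.
So p(s) = det(sI - A) = s^3 + 9s^2 + 26s + 24.
Rational-root test: any integer root divides 24. Testing small divisors, s = -2 works: p(-2) = -8 + 36 + (-52) + 24 = 0, so (s + 2) is a factor.
Dividing, p(s) = (s + 2)(s^2 + 7s + 12).
Factor s^2 + 7s + 12: two numbers with sum -7 and product 12 are -3 and -4, so s^2 + 7s + 12 = (s + 3)(s + 4).
Hence p(s) = (s + 2) (s + 3) (s + 4), with roots -4, -3, -2.
The eigenvalues -4, -3, -2 are distinct and real, so A is diagonalisable and x(t) = e^{At} x(0) = V diag(e^{λ_i t}) V^{-1} x(0), where the columns of V are the eigenvectors.
λ = -4: A - (-4)I = [[4, -1, 2], [-6, 3, -4], [-8, 2, -4]]. v must be orthogonal to every row; (row 1) × (row 2) = [-2, 4, 6], so take v_1 = [-1, 2, 3]^T.
λ = -3: A - (-3)I = [[3, -1, 2], [-6, 2, -4], [-8, 2, -5]]. v must be orthogonal to every row; (row 1) × (row 3) = [1, -1, -2], so take v_2 = [1, -1, -2]^T.
λ = -2: A - (-2)I = [[2, -1, 2], [-6, 1, -4], [-8, 2, -6]]. v must be orthogonal to every row; (row 1) × (row 2) = [2, -4, -4], so take v_3 = [1, -2, -2]^T.
V = [v_1 v_2 v_3] = [[-1, 1, 1], [2, -1, -2], [3, -2, -2]] has det V = -1, so V^{-1} = adj(V)/det V = [[2, 0, 1], [2, 1, 0], [1, -1, 1]].
Modal coordinates z(0) = V^{-1} x(0): 2·0 + 0·1 + 1·(-1) = -1; 2·0 + 1·1 + 0·(-1) = 1; 1·0 + (-1)·1 + 1·(-1) = -2; so z(0) = [-1, 1, -2]^T.
x_2(t) = Σ_i (v_i)_2 · z_i(0) · e^{λ_i t} (row 2 of V times the modal terms).
x_2(2.0) = 2·(-1)·e^{-4·2.0} + (-1)·1·e^{-3·2.0} + (-2)·(-2)·e^{-2·2.0} = (-2)·0.000335 + (-1)·0.002479 + 4·0.018316 = 0.0701.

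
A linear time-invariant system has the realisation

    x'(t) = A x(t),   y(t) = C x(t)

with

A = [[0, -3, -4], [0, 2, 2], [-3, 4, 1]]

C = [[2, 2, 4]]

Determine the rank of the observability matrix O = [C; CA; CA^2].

3

CA = [[-12, 14, 0]]
CA^2 = [[0, 64, 76]]
Observability matrix O = [C; CA; CA^2] = [[2, 2, 4], [-12, 14, 0], [0, 64, 76]]
det(O) = 2·(14·76 - 0·64) - 2·((-12)·76 - 0·0) + 4·((-12)·64 - 14·0) = 2·1064 - 2·(-912) + 4·(-768) = 880 ≠ 0, so rank(O) = 3.
rank(O) = 3 = n, so the pair (A, C) is completely observable.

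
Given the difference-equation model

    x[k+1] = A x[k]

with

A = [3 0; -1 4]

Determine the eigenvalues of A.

3, 4

det(zI - A) = z^2 - (tr A)z + det A, with tr A = 3 + 4 = 7 and det A = 3·4 - 0·(-1) = 12 - 0 = 12.
So p(z) = det(zI - A) = z^2 - 7z + 12.
Factor z^2 - 7z + 12: two numbers with sum 7 and product 12 are 4 and 3, so z^2 - 7z + 12 = (z - 4)(z - 3).
Hence p(z) = (z - 4) (z - 3), with roots 3, 4.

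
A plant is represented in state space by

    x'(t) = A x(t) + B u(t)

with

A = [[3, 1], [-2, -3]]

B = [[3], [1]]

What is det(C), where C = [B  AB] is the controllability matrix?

-37

AB = [[10], [-9]]
Controllability matrix C = [B  AB] = [[3, 10], [1, -9]]
det(C) = 3·(-9) - 10·1 = -27 - 10 = -37
Since det(C) ≠ 0, rank(C) = 2 and the system is completely controllable.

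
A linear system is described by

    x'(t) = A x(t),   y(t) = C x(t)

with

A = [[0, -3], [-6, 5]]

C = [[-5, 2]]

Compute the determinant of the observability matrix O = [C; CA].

-101

CA = [[-12, 25]]
Observability matrix O = [C; CA] = [[-5, 2], [-12, 25]]
det(O) = (-5)·25 - 2·(-12) = -125 - (-24) = -101
Since det(O) ≠ 0, rank(O) = 2 and the system is completely observable.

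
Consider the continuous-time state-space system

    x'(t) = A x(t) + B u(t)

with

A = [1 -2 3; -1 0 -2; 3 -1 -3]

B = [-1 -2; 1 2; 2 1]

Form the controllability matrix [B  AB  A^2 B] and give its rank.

AB = [[3, -3], [-3, 0], [-10, -11]]
A^2B = [[-21, -36], [17, 25], [42, 24]]
Controllability matrix C = [B  AB  A^2B] = [[-1, -2, 3, -3, -21, -36], [1, 2, -3, 0, 17, 25], [2, 1, -10, -11, 42, 24]]
Take the 3×3 submatrix of C formed by columns 1, 2, 4: [[-1, -2, -3], [1, 2, 0], [2, 1, -11]]. Its determinant is (-1)·(2·(-11) - 0·1) - (-2)·(1·(-11) - 0·2) + (-3)·(1·1 - 2·2) = (-1)·(-22) - (-2)·(-11) + (-3)·(-3) = 9 ≠ 0.
So rank(C) ≥ 3; since C has 3 rows, rank(C) = 3.
rank(C) = 3 = n, so the pair (A, B) is completely controllable.

3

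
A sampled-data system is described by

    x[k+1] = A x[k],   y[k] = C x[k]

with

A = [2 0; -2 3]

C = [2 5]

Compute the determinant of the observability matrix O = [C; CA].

CA = [[-6, 15]]
Observability matrix O = [C; CA] = [[2, 5], [-6, 15]]
det(O) = 2·15 - 5·(-6) = 30 - (-30) = 60
Since det(O) ≠ 0, rank(O) = 2 and the system is completely observable.

60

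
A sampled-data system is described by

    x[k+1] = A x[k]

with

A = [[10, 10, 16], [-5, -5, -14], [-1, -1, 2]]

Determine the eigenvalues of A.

det(zI - A) = z^3 - (tr A)z^2 + (M11 + M22 + M33)z - det A, where Mii is the 2×2 principal minor of A obtained by deleting row i and column i.
tr A = 10 + (-5) + 2 = 7; M11 = (-5)·2 - (-14)·(-1) = -10 - 14 = -24; M22 = 10·2 - 16·(-1) = 20 - (-16) = 36; M33 = 10·(-5) - 10·(-5) = -50 - (-50) = 0; sum of minors = 12.
det A = 10·((-5)·2 - (-14)·(-1)) - 10·((-5)·2 - (-14)·(-1)) + 16·((-5)·(-1) - (-5)·(-1)) = 10·(-24) - 10·(-24) + 16·0 = 0.
So p(z) = det(zI - A) = z^3 - 7z^2 + 12z.
The constant term is 0, so p(z) = z(z^2 - 7z + 12).
Factor z^2 - 7z + 12: two numbers with sum 7 and product 12 are 4 and 3, so z^2 - 7z + 12 = (z - 4)(z - 3).
Hence p(z) = z (z - 4) (z - 3), with roots 0, 3, 4.

0, 3, 4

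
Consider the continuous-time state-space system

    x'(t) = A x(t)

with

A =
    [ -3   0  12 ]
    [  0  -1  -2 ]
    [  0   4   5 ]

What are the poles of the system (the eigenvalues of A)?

det(sI - A) = s^3 - (tr A)s^2 + (M11 + M22 + M33)s - det A, where Mii is the 2×2 principal minor of A obtained by deleting row i and column i.
tr A = (-3) + (-1) + 5 = 1; M11 = (-1)·5 - (-2)·4 = -5 - (-8) = 3; M22 = (-3)·5 - 12·0 = -15 - 0 = -15; M33 = (-3)·(-1) - 0·0 = 3 - 0 = 3; sum of minors = -9.
det A = (-3)·((-1)·5 - (-2)·4) - 0·(0·5 - (-2)·0) + 12·(0·4 - (-1)·0) = (-3)·3 - 0·0 + 12·0 = -9.
So p(s) = det(sI - A) = s^3 - s^2 - 9s + 9.
Rational-root test: any integer root divides 9. Testing small divisors, s = 1 works: p(1) = 1 + (-1) + (-9) + 9 = 0, so (s - 1) is a factor.
Dividing, p(s) = (s - 1)(s^2 - 9).
Factor s^2 - 9: two numbers with sum 0 and product -9 are 3 and -3, so s^2 - 9 = (s - 3)(s + 3).
Hence p(s) = (s - 3) (s - 1) (s + 3), with roots -3, 1, 3.
At least one eigenvalue has non-negative real part, so the system is not asymptotically stable.

-3, 1, 3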